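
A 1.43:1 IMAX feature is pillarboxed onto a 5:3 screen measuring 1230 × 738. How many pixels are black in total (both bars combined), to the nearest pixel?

1.43:1 IMAX is narrower than 5:3, so it spans the full height.
That makes the image 1055.3400 px wide (738 × 1.430).
Leftover width: 1230 − 1055.3400 = 174.6600 px.
Across the 738-px span: 174.6600 × 738 ≈ 128899 px.

128899 pixels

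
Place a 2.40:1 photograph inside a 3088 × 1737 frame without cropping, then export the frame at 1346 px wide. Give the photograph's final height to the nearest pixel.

Fitted into 3088×1737, the photograph spans the width; its height is 3088 / 2.400 ≈ 1286.67 px.
Scaling 3088 → 1346 is ×0.4359, so the height becomes 1286.67 × 0.4359 ≈ 560.83 px.

561 px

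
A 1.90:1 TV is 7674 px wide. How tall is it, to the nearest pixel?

7674 / 1.900 = 4038.95.

4039 px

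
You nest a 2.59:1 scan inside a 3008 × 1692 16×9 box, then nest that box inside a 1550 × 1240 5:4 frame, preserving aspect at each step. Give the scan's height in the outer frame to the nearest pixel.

598 px

2.59:1 in 3008×1692: fills the width, so the scan is 3008.00 × 1161.39.
Second fit — the 16×9 canvas into 1550×1240 spans the width: 1550.00 × 871.88 (×0.5153 from 3008×1692).
Applying the same ×0.5153: 1161.39 → 598.46.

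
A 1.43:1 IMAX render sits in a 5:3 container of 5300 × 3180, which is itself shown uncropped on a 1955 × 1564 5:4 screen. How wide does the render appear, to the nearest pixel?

1.43:1 IMAX in 5300×3180: fills the height, so the render is 4547.40 × 3180.00.
Second fit — the 5:3 canvas into 1955×1564 spans the width: 1955.00 × 1173.00 (×0.3689 from 5300×3180).
So the render's width is 4547.40 × 0.3689 ≈ 1677.39.

1677 px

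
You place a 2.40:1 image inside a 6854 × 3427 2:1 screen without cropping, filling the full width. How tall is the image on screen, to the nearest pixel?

That makes the image 2855.83 px tall (6854 / 2.400).

2856 px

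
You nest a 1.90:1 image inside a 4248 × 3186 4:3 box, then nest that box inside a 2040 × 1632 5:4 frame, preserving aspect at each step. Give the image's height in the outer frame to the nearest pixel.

1.90:1 in 4248×3186: fills the width, so the image is 4248.00 × 2235.79.
4:3 in 2040×1632: fills the width, so the intermediate becomes 2040.00 × 1530.00 — a scale of ×0.4802.
The image scales with it: height 2235.79 × 0.4802 ≈ 1073.68.

1074 px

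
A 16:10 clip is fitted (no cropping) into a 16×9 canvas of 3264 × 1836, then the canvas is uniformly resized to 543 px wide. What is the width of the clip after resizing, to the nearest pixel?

In the 3264×1836 frame the clip fills the height: width = 1836 × 16/10 ≈ 2937.60 px.
The frame scales by 543/3264 = 0.1664; 2937.60 × 0.1664 ≈ 488.70 px.

489 px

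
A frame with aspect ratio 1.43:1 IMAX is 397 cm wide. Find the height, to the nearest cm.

At 1.43:1 IMAX, 397 / 1.430 ≈ 277.62.

278 cm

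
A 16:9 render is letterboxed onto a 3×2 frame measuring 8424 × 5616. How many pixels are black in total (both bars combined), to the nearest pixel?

7392060 pixels

Since 1.778 > 1.500, the render is width-limited.
The render is 8424 × 9/16 ≈ 4738.5000 px tall.
5616 − 4738.5000 = 877.5000 px of bars.
That's 877.5000 × 8424 ≈ 7392060 black pixels.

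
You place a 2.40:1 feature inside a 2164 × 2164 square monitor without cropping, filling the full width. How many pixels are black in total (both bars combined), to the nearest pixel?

Content height = 2164 / 2.400 ≈ 901.6667 px.
Leftover height: 2164 − 901.6667 = 1262.3333 px.
That's 1262.3333 × 2164 ≈ 2731689 black pixels.

2731689 pixels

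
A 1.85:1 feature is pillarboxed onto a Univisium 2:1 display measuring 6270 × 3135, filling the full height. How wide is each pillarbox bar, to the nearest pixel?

235 px

That makes the image 5799.75 px wide (3135 × 1.850).
Black = 6270 − 5799.75 = 470.25 px, or 235.12 per bar.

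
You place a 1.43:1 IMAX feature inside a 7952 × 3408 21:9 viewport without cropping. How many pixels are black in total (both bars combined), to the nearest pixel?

1.43:1 IMAX (1.430) < 21:9 (2.333), so the feature fills the height.
The feature is 3408 × 1.430 ≈ 4873.4400 px wide.
Black = 7952 − 4873.4400 = 3078.5600 px.
Bar area = 3078.5600 × 3408 ≈ 10491732 px.

10491732 pixels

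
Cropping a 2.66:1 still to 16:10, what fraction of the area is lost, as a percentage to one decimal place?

The height stays; only width is cut (since 16:10 is narrower than 2.66:1).
Fraction kept = (1.600)/(2.660) ≈ 60.15%, so 39.85% is lost.

39.8%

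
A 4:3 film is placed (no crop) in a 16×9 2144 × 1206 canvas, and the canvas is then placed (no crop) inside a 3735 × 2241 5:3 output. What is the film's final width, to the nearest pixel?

2801 px

Inside the 2144×1206 canvas the film is height-limited at 1608.00 × 1206.00.
Second fit — the 16×9 canvas into 3735×2241 spans the width: 3735.00 × 2100.94 (×1.7421 from 2144×1206).
So the film's width is 1608.00 × 1.7421 ≈ 2801.25.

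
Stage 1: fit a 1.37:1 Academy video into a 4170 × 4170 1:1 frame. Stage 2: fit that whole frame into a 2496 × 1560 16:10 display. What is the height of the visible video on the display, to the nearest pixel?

Inside the 4170×4170 canvas the video is width-limited at 4170.00 × 3043.80.
The 1:1 canvas is height-limited in 2496×1560, giving 1560.00 × 1560.00; scale factor 0.3741.
Applying the same ×0.3741: 3043.80 → 1138.69.

1139 px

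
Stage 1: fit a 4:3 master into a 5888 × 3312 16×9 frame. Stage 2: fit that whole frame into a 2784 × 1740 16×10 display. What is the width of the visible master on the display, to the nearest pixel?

Inside the 5888×3312 canvas the master is height-limited at 4416.00 × 3312.00.
The 16×9 canvas is width-limited in 2784×1740, giving 2784.00 × 1566.00; scale factor 0.4728.
The master scales with it: width 4416.00 × 0.4728 ≈ 2088.00.

2088 px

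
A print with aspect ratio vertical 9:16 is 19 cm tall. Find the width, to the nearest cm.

At vertical 9:16, 19 / 16 × 9 ≈ 10.69.

11 cm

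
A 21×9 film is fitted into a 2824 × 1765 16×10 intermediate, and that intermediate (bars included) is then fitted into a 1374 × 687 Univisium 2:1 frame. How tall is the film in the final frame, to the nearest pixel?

471 px

21×9 in 2824×1765: fills the width, so the film is 2824.00 × 1210.29.
16×10 in 1374×687: fills the height, so the intermediate becomes 1099.20 × 687.00 — a scale of ×0.3892.
So the film's height is 1210.29 × 0.3892 ≈ 471.09.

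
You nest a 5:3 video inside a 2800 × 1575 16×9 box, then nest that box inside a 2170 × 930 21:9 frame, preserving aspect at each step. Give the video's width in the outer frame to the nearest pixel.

1550 px

5:3 in 2800×1575: fills the height, so the video is 2625.00 × 1575.00.
Second fit — the 16×9 canvas into 2170×930 spans the height: 1653.33 × 930.00 (×0.5905 from 2800×1575).
So the video's width is 2625.00 × 0.5905 ≈ 1550.00.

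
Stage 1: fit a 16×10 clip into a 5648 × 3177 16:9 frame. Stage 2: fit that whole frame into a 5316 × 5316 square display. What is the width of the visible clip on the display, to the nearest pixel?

4784 px

Inside the 5648×3177 canvas the clip is height-limited at 5083.20 × 3177.00.
Second fit — the 16:9 canvas into 5316×5316 spans the width: 5316.00 × 2990.25 (×0.9412 from 5648×3177).
Applying the same ×0.9412: 5083.20 → 4784.40.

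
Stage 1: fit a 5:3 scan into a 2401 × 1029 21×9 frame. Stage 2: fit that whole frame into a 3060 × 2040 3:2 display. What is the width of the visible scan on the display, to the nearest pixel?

2186 px

Inside the 2401×1029 canvas the scan is height-limited at 1715.00 × 1029.00.
The 21×9 canvas is width-limited in 3060×2040, giving 3060.00 × 1311.43; scale factor 1.2745.
So the scan's width is 1715.00 × 1.2745 ≈ 2185.71.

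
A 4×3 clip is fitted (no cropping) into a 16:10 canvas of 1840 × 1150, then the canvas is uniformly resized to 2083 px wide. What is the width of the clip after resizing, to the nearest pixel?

1736 px

At 1840×1150 the clip is height-limited, so width = 1150 × 4/3 ≈ 1533.33 px.
The frame scales by 2083/1840 = 1.1321; 1533.33 × 1.1321 ≈ 1735.83 px.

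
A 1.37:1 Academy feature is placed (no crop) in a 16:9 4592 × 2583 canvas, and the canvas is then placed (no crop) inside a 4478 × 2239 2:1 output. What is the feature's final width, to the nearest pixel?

3067 px

First fit — 1.37:1 Academy into 4592×2583 spans the height: 3538.71 × 2583.00.
16:9 in 4478×2239: fills the height, so the intermediate becomes 3980.44 × 2239.00 — a scale of ×0.8668.
So the feature's width is 3538.71 × 0.8668 ≈ 3067.43.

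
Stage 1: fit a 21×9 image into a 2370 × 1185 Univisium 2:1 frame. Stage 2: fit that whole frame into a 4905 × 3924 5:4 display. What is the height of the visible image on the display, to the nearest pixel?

2102 px

21×9 in 2370×1185: fills the width, so the image is 2370.00 × 1015.71.
Univisium 2:1 in 4905×3924: fills the width, so the intermediate becomes 4905.00 × 2452.50 — a scale of ×2.0696.
So the image's height is 1015.71 × 2.0696 ≈ 2102.14.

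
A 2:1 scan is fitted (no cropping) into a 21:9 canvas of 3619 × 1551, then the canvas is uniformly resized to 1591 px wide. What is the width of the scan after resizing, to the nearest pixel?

Fitted into 3619×1551, the scan spans the height; its width is 1551 × 2/1 ≈ 3102.00 px.
Scaling 3619 → 1591 is ×0.4396, so the width becomes 3102.00 × 0.4396 ≈ 1363.71 px.

1364 px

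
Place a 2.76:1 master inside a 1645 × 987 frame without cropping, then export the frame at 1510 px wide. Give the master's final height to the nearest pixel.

In the 1645×987 frame the master fills the width: height = 1645 / 2.760 ≈ 596.01 px.
Resizing to 1510 px wide multiplies everything by 0.9179: 596.01 → 547.10 px.

547 px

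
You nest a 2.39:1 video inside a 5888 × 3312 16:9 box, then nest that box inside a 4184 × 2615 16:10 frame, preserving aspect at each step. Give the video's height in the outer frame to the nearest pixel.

1751 px

Inside the 5888×3312 canvas the video is width-limited at 5888.00 × 2463.60.
Second fit — the 16:9 canvas into 4184×2615 spans the width: 4184.00 × 2353.50 (×0.7106 from 5888×3312).
So the video's height is 2463.60 × 0.7106 ≈ 1750.63.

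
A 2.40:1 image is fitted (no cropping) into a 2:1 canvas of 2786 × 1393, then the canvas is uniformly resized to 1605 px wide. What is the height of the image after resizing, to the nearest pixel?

669 px

In the 2786×1393 frame the image fills the width: height = 2786 / 2.400 ≈ 1160.83 px.
Scaling 2786 → 1605 is ×0.5761, so the height becomes 1160.83 × 0.5761 ≈ 668.75 px.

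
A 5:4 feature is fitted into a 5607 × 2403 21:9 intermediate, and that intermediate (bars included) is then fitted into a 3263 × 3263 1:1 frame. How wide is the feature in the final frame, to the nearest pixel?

Inside the 5607×2403 canvas the feature is height-limited at 3003.75 × 2403.00.
21:9 in 3263×3263: fills the width, so the intermediate becomes 3263.00 × 1398.43 — a scale of ×0.5820.
Applying the same ×0.5820: 3003.75 → 1748.04.

1748 px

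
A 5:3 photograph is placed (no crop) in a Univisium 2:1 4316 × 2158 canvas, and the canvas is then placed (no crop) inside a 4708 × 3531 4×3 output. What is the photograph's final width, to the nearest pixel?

3923 px

5:3 in 4316×2158: fills the height, so the photograph is 3596.67 × 2158.00.
Univisium 2:1 in 4708×3531: fills the width, so the intermediate becomes 4708.00 × 2354.00 — a scale of ×1.0908.
So the photograph's width is 3596.67 × 1.0908 ≈ 3923.33.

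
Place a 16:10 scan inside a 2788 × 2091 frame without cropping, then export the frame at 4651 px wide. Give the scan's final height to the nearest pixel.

2907 px

At 2788×2091 the scan is width-limited, so height = 2788 × 10/16 ≈ 1742.50 px.
Resizing to 4651 px wide multiplies everything by 1.6682: 1742.50 → 2906.88 px.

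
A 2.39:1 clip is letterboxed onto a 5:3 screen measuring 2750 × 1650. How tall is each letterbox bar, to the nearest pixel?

250 px

Since 2.390 > 1.667, the clip is width-limited.
Content height = 2750 / 2.390 ≈ 1150.63 px.
Leftover height: 1650 − 1150.63 = 499.37 px → 249.69 each side.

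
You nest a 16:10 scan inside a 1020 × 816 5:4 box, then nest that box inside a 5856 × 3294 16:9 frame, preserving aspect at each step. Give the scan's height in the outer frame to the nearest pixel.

2573 px

16:10 in 1020×816: fills the width, so the scan is 1020.00 × 637.50.
The 5:4 canvas is height-limited in 5856×3294, giving 4117.50 × 3294.00; scale factor 4.0368.
The scan scales with it: height 637.50 × 4.0368 ≈ 2573.44.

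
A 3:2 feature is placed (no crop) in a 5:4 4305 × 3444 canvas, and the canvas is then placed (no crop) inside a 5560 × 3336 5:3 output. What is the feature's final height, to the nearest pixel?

2780 px

First fit — 3:2 into 4305×3444 spans the width: 4305.00 × 2870.00.
Second fit — the 5:4 canvas into 5560×3336 spans the height: 4170.00 × 3336.00 (×0.9686 from 4305×3444).
Applying the same ×0.9686: 2870.00 → 2780.00.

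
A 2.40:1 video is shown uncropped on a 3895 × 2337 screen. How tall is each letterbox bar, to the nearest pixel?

357 px

2.40:1 (2.400) > 5:3 (1.667), so the video fills the width.
The video is 3895 / 2.400 ≈ 1622.92 px tall.
2337 − 1622.92 = 714.08 px of bars (357.04 each).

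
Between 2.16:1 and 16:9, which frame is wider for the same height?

2.16:1

2.16 and 16:9 = 1.778; 2.16 > 1.778.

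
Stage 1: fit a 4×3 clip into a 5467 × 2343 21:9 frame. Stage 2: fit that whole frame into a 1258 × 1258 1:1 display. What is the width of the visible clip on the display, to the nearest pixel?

719 px

4×3 in 5467×2343: fills the height, so the clip is 3124.00 × 2343.00.
The 21:9 canvas is width-limited in 1258×1258, giving 1258.00 × 539.14; scale factor 0.2301.
The clip scales with it: width 3124.00 × 0.2301 ≈ 718.86.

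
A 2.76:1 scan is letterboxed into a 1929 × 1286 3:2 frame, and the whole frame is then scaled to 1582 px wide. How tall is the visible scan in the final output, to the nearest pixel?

In the 1929×1286 frame the scan fills the width: height = 1929 / 2.760 ≈ 698.91 px.
Resizing to 1582 px wide multiplies everything by 0.8201: 698.91 → 573.19 px.

573 px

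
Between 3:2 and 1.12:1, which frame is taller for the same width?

1.12:1

3:2 = 1.5 and 1.12; 1.5 > 1.12. The smaller width-to-height ratio is the taller frame.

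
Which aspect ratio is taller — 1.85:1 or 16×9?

1.85 and 16×9 = 1.778; 1.85 > 1.778. The smaller width-to-height ratio is the taller frame.

16×9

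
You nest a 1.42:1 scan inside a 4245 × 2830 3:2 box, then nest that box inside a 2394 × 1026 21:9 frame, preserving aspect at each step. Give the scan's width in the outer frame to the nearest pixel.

1457 px

Inside the 4245×2830 canvas the scan is height-limited at 4018.60 × 2830.00.
3:2 in 2394×1026: fills the height, so the intermediate becomes 1539.00 × 1026.00 — a scale of ×0.3625.
So the scan's width is 4018.60 × 0.3625 ≈ 1456.92.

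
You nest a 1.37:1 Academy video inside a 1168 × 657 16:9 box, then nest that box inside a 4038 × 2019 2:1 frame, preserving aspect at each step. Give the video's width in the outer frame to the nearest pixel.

First fit — 1.37:1 Academy into 1168×657 spans the height: 900.09 × 657.00.
The 16:9 canvas is height-limited in 4038×2019, giving 3589.33 × 2019.00; scale factor 3.0731.
The video scales with it: width 900.09 × 3.0731 ≈ 2766.03.

2766 px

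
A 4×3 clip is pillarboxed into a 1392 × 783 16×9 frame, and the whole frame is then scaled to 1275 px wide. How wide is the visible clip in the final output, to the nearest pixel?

In the 1392×783 frame the clip fills the height: width = 783 × 4/3 ≈ 1044.00 px.
Resizing to 1275 px wide multiplies everything by 0.9159: 1044.00 → 956.25 px.

956 px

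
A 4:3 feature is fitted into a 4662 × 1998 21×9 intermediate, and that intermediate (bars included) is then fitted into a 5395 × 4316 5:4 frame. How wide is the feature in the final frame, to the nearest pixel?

3083 px

Inside the 4662×1998 canvas the feature is height-limited at 2664.00 × 1998.00.
The 21×9 canvas is width-limited in 5395×4316, giving 5395.00 × 2312.14; scale factor 1.1572.
Applying the same ×1.1572: 2664.00 → 3082.86.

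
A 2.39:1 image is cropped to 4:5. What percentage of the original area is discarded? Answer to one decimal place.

66.5%

Going from 2.39:1 to 4:5 means cutting width while keeping height.
Area ratio = (0.800)/(2.390) = 33.47%; the remaining 66.53% is cropped out.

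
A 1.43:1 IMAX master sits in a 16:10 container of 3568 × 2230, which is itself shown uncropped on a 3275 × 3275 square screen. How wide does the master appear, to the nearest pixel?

2927 px

First fit — 1.43:1 IMAX into 3568×2230 spans the height: 3188.90 × 2230.00.
Second fit — the 16:10 canvas into 3275×3275 spans the width: 3275.00 × 2046.88 (×0.9179 from 3568×2230).
Applying the same ×0.9179: 3188.90 → 2927.03.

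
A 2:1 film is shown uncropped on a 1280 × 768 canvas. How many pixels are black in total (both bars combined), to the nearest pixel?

Since 2.000 > 1.667, the film is width-limited.
That makes the image 640.0000 px tall (1280 × 1/2).
Black = 768 − 640.0000 = 128.0000 px.
Bar area = 128.0000 × 1280 ≈ 163840 px.

163840 pixels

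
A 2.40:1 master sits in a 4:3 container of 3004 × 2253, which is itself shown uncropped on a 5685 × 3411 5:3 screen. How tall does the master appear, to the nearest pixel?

1895 px

Inside the 3004×2253 canvas the master is width-limited at 3004.00 × 1251.67.
4:3 in 5685×3411: fills the height, so the intermediate becomes 4548.00 × 3411.00 — a scale of ×1.5140.
Applying the same ×1.5140: 1251.67 → 1895.00.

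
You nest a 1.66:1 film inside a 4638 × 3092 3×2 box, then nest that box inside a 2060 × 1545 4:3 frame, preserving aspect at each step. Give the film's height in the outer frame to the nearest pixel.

First fit — 1.66:1 into 4638×3092 spans the width: 4638.00 × 2793.98.
The 3×2 canvas is width-limited in 2060×1545, giving 2060.00 × 1373.33; scale factor 0.4442.
The film scales with it: height 2793.98 × 0.4442 ≈ 1240.96.

1241 px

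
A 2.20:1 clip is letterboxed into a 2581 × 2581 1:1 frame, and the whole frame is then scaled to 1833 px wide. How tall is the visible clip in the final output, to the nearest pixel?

Fitted into 2581×2581, the clip spans the width; its height is 2581 / 2.200 ≈ 1173.18 px.
Resizing to 1833 px wide multiplies everything by 0.7102: 1173.18 → 833.18 px.

833 px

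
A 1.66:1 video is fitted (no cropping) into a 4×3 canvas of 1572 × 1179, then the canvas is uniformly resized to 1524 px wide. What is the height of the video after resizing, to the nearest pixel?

918 px

At 1572×1179 the video is width-limited, so height = 1572 / 1.660 ≈ 946.99 px.
Scaling 1572 → 1524 is ×0.9695, so the height becomes 946.99 × 0.9695 ≈ 918.07 px.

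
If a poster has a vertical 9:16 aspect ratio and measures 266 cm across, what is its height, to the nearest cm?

Height = 266·16/9 = 472.89.

473 cm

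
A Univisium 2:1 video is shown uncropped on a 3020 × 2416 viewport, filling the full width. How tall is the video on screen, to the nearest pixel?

1510 px

Content height = 3020 × 1/2 ≈ 1510.00 px.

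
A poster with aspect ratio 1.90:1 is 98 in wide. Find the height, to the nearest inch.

52 in

At 1.90:1, 98 / 1.900 ≈ 51.58.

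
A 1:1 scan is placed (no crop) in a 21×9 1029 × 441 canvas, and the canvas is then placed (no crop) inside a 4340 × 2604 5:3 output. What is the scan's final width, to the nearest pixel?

1860 px

1:1 in 1029×441: fills the height, so the scan is 441.00 × 441.00.
Second fit — the 21×9 canvas into 4340×2604 spans the width: 4340.00 × 1860.00 (×4.2177 from 1029×441).
Applying the same ×4.2177: 441.00 → 1860.00.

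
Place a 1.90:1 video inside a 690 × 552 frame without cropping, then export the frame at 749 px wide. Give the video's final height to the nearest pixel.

394 px

Fitted into 690×552, the video spans the width; its height is 690 / 1.900 ≈ 363.16 px.
Scaling 690 → 749 is ×1.0855, so the height becomes 363.16 × 1.0855 ≈ 394.21 px.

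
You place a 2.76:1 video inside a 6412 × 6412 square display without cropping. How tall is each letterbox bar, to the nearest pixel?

2044 px

2.76:1 is wider than square, so it spans the full width.
The video is 6412 / 2.760 ≈ 2323.19 px tall.
Black = 6412 − 2323.19 = 4088.81 px, or 2044.41 per bar.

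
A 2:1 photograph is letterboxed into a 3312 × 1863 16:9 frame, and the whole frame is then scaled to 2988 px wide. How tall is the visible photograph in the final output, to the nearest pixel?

1494 px

Fitted into 3312×1863, the photograph spans the width; its height is 3312 × 1/2 ≈ 1656.00 px.
Scaling 3312 → 2988 is ×0.9022, so the height becomes 1656.00 × 0.9022 ≈ 1494.00 px.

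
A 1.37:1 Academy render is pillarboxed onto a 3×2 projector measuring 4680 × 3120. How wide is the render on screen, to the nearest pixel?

4274 px

1.37:1 Academy is narrower than 3×2, so it spans the full height.
The render is 3120 × 1.370 ≈ 4274.40 px wide.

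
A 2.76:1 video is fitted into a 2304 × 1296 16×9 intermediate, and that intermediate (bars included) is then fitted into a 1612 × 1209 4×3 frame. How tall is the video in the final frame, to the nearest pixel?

First fit — 2.76:1 into 2304×1296 spans the width: 2304.00 × 834.78.
Second fit — the 16×9 canvas into 1612×1209 spans the width: 1612.00 × 906.75 (×0.6997 from 2304×1296).
So the video's height is 834.78 × 0.6997 ≈ 584.06.

584 px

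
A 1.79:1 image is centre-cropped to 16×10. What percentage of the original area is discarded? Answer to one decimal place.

The height stays; only width is cut (since 16×10 is narrower than 1.79:1).
Fraction kept = (1.600)/(1.790) ≈ 89.39%, so 10.61% is lost.

10.6%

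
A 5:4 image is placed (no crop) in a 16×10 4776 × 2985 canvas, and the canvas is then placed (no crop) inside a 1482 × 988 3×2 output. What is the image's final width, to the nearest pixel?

First fit — 5:4 into 4776×2985 spans the height: 3731.25 × 2985.00.
16×10 in 1482×988: fills the width, so the intermediate becomes 1482.00 × 926.25 — a scale of ×0.3103.
So the image's width is 3731.25 × 0.3103 ≈ 1157.81.

1158 px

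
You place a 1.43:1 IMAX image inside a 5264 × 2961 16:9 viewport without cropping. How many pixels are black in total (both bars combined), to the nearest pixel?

3049149 pixels

1.43:1 IMAX (1.430) < 16:9 (1.778), so the image fills the height.
Content width = 2961 × 1.430 ≈ 4234.2300 px.
Black = 5264 − 4234.2300 = 1029.7700 px.
Across the 2961-px span: 1029.7700 × 2961 ≈ 3049149 px.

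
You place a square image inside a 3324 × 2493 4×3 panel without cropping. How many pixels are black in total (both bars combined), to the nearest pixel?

square (1.000) < 4×3 (1.333), so the image fills the height.
The image is 2493 × 1/1 ≈ 2493.0000 px wide.
3324 − 2493.0000 = 831.0000 px of bars.
That's 831.0000 × 2493 ≈ 2071683 black pixels.

2071683 pixels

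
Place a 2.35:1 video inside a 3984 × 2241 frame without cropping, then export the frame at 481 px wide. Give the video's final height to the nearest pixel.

205 px

Fitted into 3984×2241, the video spans the width; its height is 3984 / 2.350 ≈ 1695.32 px.
The frame scales by 481/3984 = 0.1207; 1695.32 × 0.1207 ≈ 204.68 px.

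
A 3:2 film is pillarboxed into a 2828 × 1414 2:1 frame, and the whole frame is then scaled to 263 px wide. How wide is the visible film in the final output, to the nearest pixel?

197 px

At 2828×1414 the film is height-limited, so width = 1414 × 3/2 ≈ 2121.00 px.
Scaling 2828 → 263 is ×0.0930, so the width becomes 2121.00 × 0.0930 ≈ 197.25 px.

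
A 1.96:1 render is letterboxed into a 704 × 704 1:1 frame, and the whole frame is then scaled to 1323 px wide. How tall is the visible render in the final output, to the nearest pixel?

675 px

At 704×704 the render is width-limited, so height = 704 / 1.960 ≈ 359.18 px.
Resizing to 1323 px wide multiplies everything by 1.8793: 359.18 → 675.00 px.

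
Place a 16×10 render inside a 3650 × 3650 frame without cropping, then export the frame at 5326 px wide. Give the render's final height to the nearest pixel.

At 3650×3650 the render is width-limited, so height = 3650 × 10/16 ≈ 2281.25 px.
Scaling 3650 → 5326 is ×1.4592, so the height becomes 2281.25 × 1.4592 ≈ 3328.75 px.

3329 px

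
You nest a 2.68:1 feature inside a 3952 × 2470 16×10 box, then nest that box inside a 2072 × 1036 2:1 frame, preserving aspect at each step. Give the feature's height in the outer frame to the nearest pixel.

Inside the 3952×2470 canvas the feature is width-limited at 3952.00 × 1474.63.
16×10 in 2072×1036: fills the height, so the intermediate becomes 1657.60 × 1036.00 — a scale of ×0.4194.
So the feature's height is 1474.63 × 0.4194 ≈ 618.51.

619 px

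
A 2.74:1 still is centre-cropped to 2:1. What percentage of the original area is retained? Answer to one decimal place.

The height stays; only width is cut (since 2:1 is narrower than 2.74:1).
Area ratio = (2.000)/(2.740) = 72.99% retained.

73.0%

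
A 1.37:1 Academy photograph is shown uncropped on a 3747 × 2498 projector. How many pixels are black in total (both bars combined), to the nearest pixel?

811201 pixels

1.37:1 Academy (1.370) < 3:2 (1.500), so the photograph fills the height.
Content width = 2498 × 1.370 ≈ 3422.2600 px.
Leftover width: 3747 − 3422.2600 = 324.7400 px.
Bar area = 324.7400 × 2498 ≈ 811201 px.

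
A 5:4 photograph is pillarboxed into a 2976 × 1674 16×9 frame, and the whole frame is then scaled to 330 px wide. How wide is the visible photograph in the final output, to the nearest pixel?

232 px

In the 2976×1674 frame the photograph fills the height: width = 1674 × 5/4 ≈ 2092.50 px.
Resizing to 330 px wide multiplies everything by 0.1109: 2092.50 → 232.03 px.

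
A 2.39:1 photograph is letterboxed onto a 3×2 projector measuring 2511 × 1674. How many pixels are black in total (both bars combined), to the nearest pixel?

2.39:1 is wider than 3×2, so it spans the full width.
Content height = 2511 / 2.390 ≈ 1050.6276 px.
1674 − 1050.6276 = 623.3724 px of bars.
Bar area = 623.3724 × 2511 ≈ 1565288 px.

1565288 pixels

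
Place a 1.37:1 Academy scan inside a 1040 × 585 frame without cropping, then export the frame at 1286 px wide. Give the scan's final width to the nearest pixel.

At 1040×585 the scan is height-limited, so width = 585 × 1.370 ≈ 801.45 px.
The frame scales by 1286/1040 = 1.2365; 801.45 × 1.2365 ≈ 991.02 px.

991 px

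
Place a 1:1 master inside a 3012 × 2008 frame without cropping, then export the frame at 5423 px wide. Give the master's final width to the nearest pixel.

In the 3012×2008 frame the master fills the height: width = 2008 × 1/1 ≈ 2008.00 px.
Scaling 3012 → 5423 is ×1.8005, so the width becomes 2008.00 × 1.8005 ≈ 3615.33 px.

3615 px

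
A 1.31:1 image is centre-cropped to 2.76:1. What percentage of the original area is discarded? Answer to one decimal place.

52.5%

Going from 1.31:1 to 2.76:1 means cutting height while keeping width.
Area ratio = (1.310)/(2.760) = 47.46%; the remaining 52.54% is cropped out.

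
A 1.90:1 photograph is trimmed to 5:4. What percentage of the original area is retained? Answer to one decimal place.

Going from 1.90:1 to 5:4 means cutting width while keeping height.
(1.250)/(1.900) ≈ 0.658 of the area survives.

65.8%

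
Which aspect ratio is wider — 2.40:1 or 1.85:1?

2.4 and 1.85; 2.4 > 1.85.

2.40:1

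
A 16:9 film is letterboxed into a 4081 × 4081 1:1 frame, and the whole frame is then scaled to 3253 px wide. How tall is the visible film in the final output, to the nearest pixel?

1830 px

Fitted into 4081×4081, the film spans the width; its height is 4081 × 9/16 ≈ 2295.56 px.
Resizing to 3253 px wide multiplies everything by 0.7971: 2295.56 → 1829.81 px.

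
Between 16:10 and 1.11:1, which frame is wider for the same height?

16:10

16:10 = 1.6 and 1.11; 1.6 > 1.11.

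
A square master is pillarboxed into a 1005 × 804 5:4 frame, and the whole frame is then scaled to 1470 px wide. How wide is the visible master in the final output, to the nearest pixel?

1176 px

At 1005×804 the master is height-limited, so width = 804 × 1/1 ≈ 804.00 px.
The frame scales by 1470/1005 = 1.4627; 804.00 × 1.4627 ≈ 1176.00 px.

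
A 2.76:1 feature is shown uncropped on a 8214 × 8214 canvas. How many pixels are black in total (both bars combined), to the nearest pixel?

43024218 pixels

Since 2.760 > 1.000, the feature is width-limited.
The feature is 8214 / 2.760 ≈ 2976.0870 px tall.
Leftover height: 8214 − 2976.0870 = 5237.9130 px.
That's 5237.9130 × 8214 ≈ 43024218 black pixels.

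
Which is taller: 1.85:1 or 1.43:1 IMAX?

1.85 and 1.43; 1.85 > 1.43. The smaller width-to-height ratio is the taller frame.

1.43:1 IMAX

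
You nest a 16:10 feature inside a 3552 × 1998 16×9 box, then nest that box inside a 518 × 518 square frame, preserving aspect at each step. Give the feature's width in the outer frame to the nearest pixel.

First fit — 16:10 into 3552×1998 spans the height: 3196.80 × 1998.00.
Second fit — the 16×9 canvas into 518×518 spans the width: 518.00 × 291.38 (×0.1458 from 3552×1998).
Applying the same ×0.1458: 3196.80 → 466.20.

466 px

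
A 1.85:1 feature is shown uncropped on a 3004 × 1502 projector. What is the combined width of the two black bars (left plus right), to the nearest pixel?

225 px

Since 1.850 < 2.000, the feature is height-limited.
The feature is 1502 × 1.850 ≈ 2778.70 px wide.
Black = 3004 − 2778.70 = 225.30 px.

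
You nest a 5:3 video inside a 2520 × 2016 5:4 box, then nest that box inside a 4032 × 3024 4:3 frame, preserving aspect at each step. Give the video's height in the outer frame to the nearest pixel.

5:3 in 2520×2016: fills the width, so the video is 2520.00 × 1512.00.
Second fit — the 5:4 canvas into 4032×3024 spans the height: 3780.00 × 3024.00 (×1.5000 from 2520×2016).
So the video's height is 1512.00 × 1.5000 ≈ 2268.00.

2268 px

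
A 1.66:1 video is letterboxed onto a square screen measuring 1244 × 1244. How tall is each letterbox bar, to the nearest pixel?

Since 1.660 > 1.000, the video is width-limited.
The video is 1244 / 1.660 ≈ 749.40 px tall.
Black = 1244 − 749.40 = 494.60 px, or 247.30 per bar.

247 px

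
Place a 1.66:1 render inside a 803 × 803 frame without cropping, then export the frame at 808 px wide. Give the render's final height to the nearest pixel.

In the 803×803 frame the render fills the width: height = 803 / 1.660 ≈ 483.73 px.
The frame scales by 808/803 = 1.0062; 483.73 × 1.0062 ≈ 486.75 px.

487 px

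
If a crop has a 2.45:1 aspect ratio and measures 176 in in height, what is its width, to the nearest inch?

176 × 2.450 = 431.20.

431 in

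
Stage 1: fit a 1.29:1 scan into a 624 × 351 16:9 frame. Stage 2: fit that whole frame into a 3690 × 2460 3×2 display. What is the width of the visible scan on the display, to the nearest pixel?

Inside the 624×351 canvas the scan is height-limited at 452.79 × 351.00.
Second fit — the 16:9 canvas into 3690×2460 spans the width: 3690.00 × 2075.62 (×5.9135 from 624×351).
Applying the same ×5.9135: 452.79 → 2677.56.

2678 px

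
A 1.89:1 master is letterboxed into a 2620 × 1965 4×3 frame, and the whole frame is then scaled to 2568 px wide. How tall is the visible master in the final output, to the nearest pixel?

Fitted into 2620×1965, the master spans the width; its height is 2620 / 1.890 ≈ 1386.24 px.
Resizing to 2568 px wide multiplies everything by 0.9802: 1386.24 → 1358.73 px.

1359 px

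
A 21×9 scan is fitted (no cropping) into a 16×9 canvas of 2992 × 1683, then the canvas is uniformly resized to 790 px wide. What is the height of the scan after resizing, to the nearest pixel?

Fitted into 2992×1683, the scan spans the width; its height is 2992 × 9/21 ≈ 1282.29 px.
Resizing to 790 px wide multiplies everything by 0.2640: 1282.29 → 338.57 px.

339 px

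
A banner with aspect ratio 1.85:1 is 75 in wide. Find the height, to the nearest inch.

75 / 1.850 = 40.54.

41 in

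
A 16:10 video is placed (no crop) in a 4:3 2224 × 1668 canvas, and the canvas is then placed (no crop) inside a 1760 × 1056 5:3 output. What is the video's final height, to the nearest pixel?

First fit — 16:10 into 2224×1668 spans the width: 2224.00 × 1390.00.
The 4:3 canvas is height-limited in 1760×1056, giving 1408.00 × 1056.00; scale factor 0.6331.
Applying the same ×0.6331: 1390.00 → 880.00.

880 px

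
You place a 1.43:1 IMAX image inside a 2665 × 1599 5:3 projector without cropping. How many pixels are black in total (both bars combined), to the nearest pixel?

605110 pixels

1.43:1 IMAX (1.430) < 5:3 (1.667), so the image fills the height.
That makes the image 2286.5700 px wide (1599 × 1.430).
Black = 2665 − 2286.5700 = 378.4300 px.
Bar area = 378.4300 × 1599 ≈ 605110 px.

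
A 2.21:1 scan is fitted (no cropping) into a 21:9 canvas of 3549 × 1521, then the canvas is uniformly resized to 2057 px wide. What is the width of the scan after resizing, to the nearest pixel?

At 3549×1521 the scan is height-limited, so width = 1521 × 2.210 ≈ 3361.41 px.
Resizing to 2057 px wide multiplies everything by 0.5796: 3361.41 → 1948.27 px.

1948 px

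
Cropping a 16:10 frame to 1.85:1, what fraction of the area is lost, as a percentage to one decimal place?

Going from 16:10 to 1.85:1 means cutting height while keeping width.
(1.600)/(1.850) ≈ 0.865 of the area survives, leaving 13.51% discarded.

13.5%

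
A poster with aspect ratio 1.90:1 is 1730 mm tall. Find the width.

3287 mm

Width = 1730 × 1.900 = 3287.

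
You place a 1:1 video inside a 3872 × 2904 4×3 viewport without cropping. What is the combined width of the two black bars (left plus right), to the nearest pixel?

968 px

1:1 (1.000) < 4×3 (1.333), so the video fills the height.
That makes the image 2904.00 px wide (2904 × 1/1).
Leftover width: 3872 − 2904.00 = 968.00 px.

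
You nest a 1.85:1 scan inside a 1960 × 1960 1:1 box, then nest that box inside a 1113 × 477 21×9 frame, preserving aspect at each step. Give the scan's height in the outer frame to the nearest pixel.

1.85:1 in 1960×1960: fills the width, so the scan is 1960.00 × 1059.46.
Second fit — the 1:1 canvas into 1113×477 spans the height: 477.00 × 477.00 (×0.2434 from 1960×1960).
So the scan's height is 1059.46 × 0.2434 ≈ 257.84.

258 px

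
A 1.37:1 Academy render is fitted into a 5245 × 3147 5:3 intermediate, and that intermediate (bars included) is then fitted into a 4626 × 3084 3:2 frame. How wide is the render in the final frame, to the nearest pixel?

3803 px

1.37:1 Academy in 5245×3147: fills the height, so the render is 4311.39 × 3147.00.
The 5:3 canvas is width-limited in 4626×3084, giving 4626.00 × 2775.60; scale factor 0.8820.
Applying the same ×0.8820: 4311.39 → 3802.57.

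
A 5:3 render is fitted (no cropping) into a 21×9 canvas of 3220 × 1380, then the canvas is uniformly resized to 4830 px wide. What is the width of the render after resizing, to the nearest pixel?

3450 px

In the 3220×1380 frame the render fills the height: width = 1380 × 5/3 ≈ 2300.00 px.
The frame scales by 4830/3220 = 1.5000; 2300.00 × 1.5000 ≈ 3450.00 px.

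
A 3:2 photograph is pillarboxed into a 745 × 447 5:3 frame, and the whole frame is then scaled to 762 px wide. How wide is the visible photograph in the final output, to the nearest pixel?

686 px

In the 745×447 frame the photograph fills the height: width = 447 × 3/2 ≈ 670.50 px.
The frame scales by 762/745 = 1.0228; 670.50 × 1.0228 ≈ 685.80 px.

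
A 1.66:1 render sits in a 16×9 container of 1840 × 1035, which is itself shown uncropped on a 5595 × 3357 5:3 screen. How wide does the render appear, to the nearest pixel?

First fit — 1.66:1 into 1840×1035 spans the height: 1718.10 × 1035.00.
16×9 in 5595×3357: fills the width, so the intermediate becomes 5595.00 × 3147.19 — a scale of ×3.0408.
Applying the same ×3.0408: 1718.10 → 5224.33.

5224 px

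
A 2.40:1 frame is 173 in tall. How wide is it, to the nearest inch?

At 2.40:1, 173 × 2.400 ≈ 415.20.

415 in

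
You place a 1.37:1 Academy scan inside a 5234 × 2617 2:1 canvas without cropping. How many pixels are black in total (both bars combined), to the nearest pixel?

4314674 pixels

1.37:1 Academy (1.370) < 2:1 (2.000), so the scan fills the height.
That makes the image 3585.2900 px wide (2617 × 1.370).
Black = 5234 − 3585.2900 = 1648.7100 px.
That's 1648.7100 × 2617 ≈ 4314674 black pixels.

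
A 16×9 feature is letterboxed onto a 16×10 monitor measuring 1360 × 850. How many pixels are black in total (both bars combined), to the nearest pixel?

115600 pixels

16×9 is wider than 16×10, so it spans the full width.
Content height = 1360 × 9/16 ≈ 765.0000 px.
Black = 850 − 765.0000 = 85.0000 px.
That's 85.0000 × 1360 ≈ 115600 black pixels.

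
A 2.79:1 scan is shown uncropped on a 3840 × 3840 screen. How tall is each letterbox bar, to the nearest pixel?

1232 px

2.79:1 (2.790) > square (1.000), so the scan fills the width.
The scan is 3840 / 2.790 ≈ 1376.34 px tall.
Black = 3840 − 1376.34 = 2463.66 px, or 1231.83 per bar.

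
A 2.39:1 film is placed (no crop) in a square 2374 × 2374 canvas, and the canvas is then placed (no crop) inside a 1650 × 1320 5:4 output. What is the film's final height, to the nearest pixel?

552 px

Inside the 2374×2374 canvas the film is width-limited at 2374.00 × 993.31.
Second fit — the square canvas into 1650×1320 spans the height: 1320.00 × 1320.00 (×0.5560 from 2374×2374).
The film scales with it: height 993.31 × 0.5560 ≈ 552.30.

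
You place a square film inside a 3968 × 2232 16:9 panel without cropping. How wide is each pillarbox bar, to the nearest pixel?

square (1.000) < 16:9 (1.778), so the film fills the height.
Content width = 2232 × 1/1 ≈ 2232.00 px.
3968 − 2232.00 = 1736.00 px of bars (868.00 each).

868 px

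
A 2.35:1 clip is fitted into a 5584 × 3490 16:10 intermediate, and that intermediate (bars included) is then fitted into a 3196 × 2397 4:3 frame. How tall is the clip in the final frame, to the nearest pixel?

2.35:1 in 5584×3490: fills the width, so the clip is 5584.00 × 2376.17.
16:10 in 3196×2397: fills the width, so the intermediate becomes 3196.00 × 1997.50 — a scale of ×0.5723.
Applying the same ×0.5723: 2376.17 → 1360.00.

1360 px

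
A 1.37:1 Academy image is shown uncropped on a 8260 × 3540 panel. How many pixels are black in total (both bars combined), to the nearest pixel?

Since 1.370 < 2.333, the image is height-limited.
That makes the image 4849.8000 px wide (3540 × 1.370).
Black = 8260 − 4849.8000 = 3410.2000 px.
That's 3410.2000 × 3540 ≈ 12072108 black pixels.

12072108 pixels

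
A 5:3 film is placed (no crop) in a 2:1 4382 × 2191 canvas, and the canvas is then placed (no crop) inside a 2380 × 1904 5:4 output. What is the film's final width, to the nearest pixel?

Inside the 4382×2191 canvas the film is height-limited at 3651.67 × 2191.00.
The 2:1 canvas is width-limited in 2380×1904, giving 2380.00 × 1190.00; scale factor 0.5431.
The film scales with it: width 3651.67 × 0.5431 ≈ 1983.33.

1983 px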